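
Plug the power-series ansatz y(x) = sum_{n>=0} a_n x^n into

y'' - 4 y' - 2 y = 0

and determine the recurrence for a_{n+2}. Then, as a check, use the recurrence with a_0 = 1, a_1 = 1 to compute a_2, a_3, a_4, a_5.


Substitute y = sum_n a_n x^n.
y''(x) has coefficient (n+2)(n+1) a_{n+2} at x^n;
-4 y'(x) has coefficient -4 (n+1) a_{n+1} at x^n;
-2 y(x) has coefficient -2 a_n at x^n.
Matching x^n: (n+2)(n+1) a_{n+2} - 4 (n+1) a_{n+1} - 2 a_n = 0.
Thus a_{n+2} = [4 (n+1) a_{n+1} + 2 a_n] / ((n+1)(n+2)).

Check with a_0 = 1, a_1 = 1 (apply the recurrence for n = 0, 1, 2, 3): a_0 = 1, a_1 = 1, a_2 = 3, a_3 = 13/3, a_4 = 29/6, a_5 = 43/10.

a_(n+2) = [4 (n+1) a_(n+1) + 2 a_n] / ((n+1)(n+2)); check: a_0 = 1, a_1 = 1, a_2 = 3, a_3 = 13/3, a_4 = 29/6, a_5 = 43/10


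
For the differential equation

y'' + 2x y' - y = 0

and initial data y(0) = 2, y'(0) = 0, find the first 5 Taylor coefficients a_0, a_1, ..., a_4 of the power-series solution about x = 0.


Ansatz: y(x) = sum_{n>=0} a_n x^n, so y'(x) = sum_{n>=1} n a_n x^(n-1) and y''(x) = sum_{n>=2} n(n-1) a_n x^(n-2).
Substitute into P(x) y'' + Q(x) y' + R(x) y = 0 with P(x) = 1, Q(x) = 2x, R(x) = -1, and match powers of x.
Initial conditions: a_0 = 2, a_1 = 0.
Setting the coefficient of each power of x to zero and solving order by order (substituting the coefficients already found):
  x^0: 2 a_2 - a_0 = 0  ->  2 a_2 = a_0 = 2  ->  a_2 = 1
  x^1: 6 a_3 + a_1 = 0  ->  6 a_3 = -a_1 = 0  ->  a_3 = 0
  x^2: 12 a_4 + 3 a_2 = 0  ->  12 a_4 = -3 a_2 = -3  ->  a_4 = -1/4
Truncated series: y(x) = 2 + x^2 - (1/4) x^4 + O(x^5).

a_0 = 2; a_1 = 0; a_2 = 1; a_3 = 0; a_4 = -1/4


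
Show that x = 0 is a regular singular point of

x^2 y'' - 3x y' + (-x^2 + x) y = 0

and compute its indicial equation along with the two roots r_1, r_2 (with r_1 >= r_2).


Divide by x^2 to reach normal form y'' + P_1(x) y' + P_2(x) y = 0 with P_1(x) = -3/x and P_2(x) = -1 + 1/x.
x = 0 is a singular point because the y'-coefficient -3/x has a pole at x = 0 and the y-coefficient -1 + 1/x has a pole at x = 0.
It is a regular singular point because x P_1(x) = p(x) = -3 and x^2 P_2(x) = q(x) = -x^2 + x are polynomials, hence analytic at x = 0.
p(0) = -3,  q(0) = 0.
Indicial equation: r(r-1) + p(0) r + q(0) = 0, i.e. r^2 + (p(0) - 1) r + q(0) = 0, i.e. r^2 - 4 r = 0.
Discriminant: (-4)^2 - 4(0) = 16, so r = (4 ± 4)/2.
Solving: r_1 = 4, r_2 = 0.

indicial: r^2 - 4 r = 0; roots r_1 = 4, r_2 = 0


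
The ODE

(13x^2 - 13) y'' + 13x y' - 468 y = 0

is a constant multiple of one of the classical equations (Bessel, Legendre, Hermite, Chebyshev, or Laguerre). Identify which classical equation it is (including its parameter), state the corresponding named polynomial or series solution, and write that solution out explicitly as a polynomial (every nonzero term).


All three coefficients share the factor -13; dividing through by -13 gives  (1 - x^2) y'' - x y' + 36 y = 0.
This matches the Chebyshev equation (1 - x^2) y'' - x y' + n^2 y = 0 (note the -x y' term, not -2x y') with n^2 = 36, so n = 6; the polynomial solution is T_6(x).
With y = sum_k a_k x^k, matching x^k gives (k+2)(k+1) a_{k+2} = (k^2 - n^2) a_k = (k - 6)(k + 6) a_k. The right side vanishes at k = 6, so the series with the parity of 6 terminates at degree 6.
Standard normalization: leading coefficient of T_n is 2^(n-1), so a_6 = 2^5 = 32. Work downward with a_k = (k+1)(k+2) a_{k+2} / ((k - 6)(k + 6)):
  a_4 = (5)(6)(32) / ((4 - 6)(4 + 6)) = 960/(-20) = -48
  a_2 = (3)(4)(-48) / ((2 - 6)(2 + 6)) = -576/(-32) = 18
  a_0 = (1)(2)(18) / ((0 - 6)(0 + 6)) = 36/(-36) = -1
Hence T_6(x) = 32 x^6 - 48 x^4 + 18 x^2 - 1.

T_6(x); series = 32 x^6 - 48 x^4 + 18 x^2 - 1


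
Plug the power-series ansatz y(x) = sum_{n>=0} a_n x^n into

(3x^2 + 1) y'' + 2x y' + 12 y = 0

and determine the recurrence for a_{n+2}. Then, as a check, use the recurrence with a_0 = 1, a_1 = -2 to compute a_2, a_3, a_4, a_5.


Substitute y = sum_n a_n x^n.
(1 + 3 x^2) y'' contributes (n+2)(n+1) a_{n+2} + 3 n(n-1) a_n at x^n.
2 x y'(x) contributes 2 n a_n at x^n.
12 y(x) contributes 12 a_n at x^n.
Matching x^n: (n+2)(n+1) a_{n+2} + (3 n(n-1) + 2 n + 12) a_n = 0.
Thus a_{n+2} = (-3 n(n-1) - 2 n - 12) / ((n+1)(n+2)) * a_n.

Check with a_0 = 1, a_1 = -2 (apply the recurrence for n = 0, 1, 2, 3): a_0 = 1, a_1 = -2, a_2 = -6, a_3 = 14/3, a_4 = 11, a_5 = -42/5.

a_(n+2) = (-3 n(n-1) - 2 n - 12) / ((n+1)(n+2)) * a_n; check: a_0 = 1, a_1 = -2, a_2 = -6, a_3 = 14/3, a_4 = 11, a_5 = -42/5


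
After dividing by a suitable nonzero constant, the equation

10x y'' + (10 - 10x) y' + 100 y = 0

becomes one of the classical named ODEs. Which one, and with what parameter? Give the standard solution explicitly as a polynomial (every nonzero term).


All three coefficients share the factor 10; dividing through by 10 gives  x y'' + (1 - x) y' + 10 y = 0.
This matches the Laguerre equation x y'' + (1 - x) y' + n y = 0 with n = 10; the polynomial solution is L_10(x).
With y = sum_k a_k x^k, matching x^k gives (k+1)k a_{k+1} + (k+1) a_{k+1} - k a_k + n a_k = 0, i.e. (k+1)^2 a_{k+1} = (k - n) a_k = (k - 10) a_k. The right side vanishes at k = 10, so the series terminates at degree 10.
Standard normalization L_n(0) = 1 gives a_0 = 1. Work upward with a_{k+1} = (k - 10) a_k / (k+1)^2:
  a_1 = (0 - 10)(1) / 1^2 = -10/1 = -10
  a_2 = (1 - 10)(-10) / 2^2 = 90/4 = 45/2
  a_3 = (2 - 10)(45/2) / 3^2 = -180/9 = -20
  a_4 = (3 - 10)(-20) / 4^2 = 140/16 = 35/4
  a_5 = (4 - 10)(35/4) / 5^2 = (-105/2)/25 = -21/10
  a_6 = (5 - 10)(-21/10) / 6^2 = (21/2)/36 = 7/24
  a_7 = (6 - 10)(7/24) / 7^2 = (-7/6)/49 = -1/42
  a_8 = (7 - 10)(-1/42) / 8^2 = (1/14)/64 = 1/896
  a_9 = (8 - 10)(1/896) / 9^2 = (-1/448)/81 = -1/36288
  a_10 = (9 - 10)(-1/36288) / 10^2 = (1/36288)/100 = 1/3628800
Hence L_10(x) = x^10/3628800 - x^9/36288 + x^8/896 - x^7/42 + 7 x^6/24 - 21 x^5/10 + 35 x^4/4 - 20 x^3 + 45 x^2/2 - 10 x + 1.

L_10(x); series = x^10/3628800 - x^9/36288 + x^8/896 - x^7/42 + 7 x^6/24 - 21 x^5/10 + 35 x^4/4 - 20 x^3 + 45 x^2/2 - 10 x + 1


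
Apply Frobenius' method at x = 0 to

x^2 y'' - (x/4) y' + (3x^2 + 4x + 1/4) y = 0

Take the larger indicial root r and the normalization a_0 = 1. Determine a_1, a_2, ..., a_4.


Write in Frobenius form y'' + (p(x)/x) y' + (q(x)/x^2) y = 0:
  p(x) = -1/4,  q(x) = 3x^2 + 4x + 1/4.
Indicial equation: r(r-1) + (-1/4) r + (1/4) = 0 -> roots r_1 = 1, r_2 = 1/4.
Take r = r_1 = 1. Let y(x) = x^r sum_{n>=0} a_n x^n with a_0 = 1.
Substitute y = x^r sum a_n x^n and match x^{r+n}. The recurrence is
  D(n) a_n + 4 a_{n-1} + 3 a_{n-2} = 0,  where D(n) = (r+n)(r+n-1) + (-1/4)(r+n) + (1/4).
  a_n = [-4 a_{n-1} - 3 a_{n-2}] / D(n).
Since the indicial polynomial factors as (r - r_1)(r - r_2), D(n) = (r_1 + n - r_1)(r_1 + n - r_2) = n(n + 3/4).
Evaluating step by step (a_0 = 1):
  n = 1: D(1) = 1(1 + 3/4) = 7/4; numerator = -4(1) = -4; a_1 = (-4)/(7/4) = -16/7
  n = 2: D(2) = 2(2 + 3/4) = 11/2; numerator = -4(-16/7) - 3(1) = 43/7; a_2 = (43/7)/(11/2) = 86/77
  n = 3: D(3) = 3(3 + 3/4) = 45/4; numerator = -4(86/77) - 3(-16/7) = 184/77; a_3 = (184/77)/(45/4) = 736/3465
  n = 4: D(4) = 4(4 + 3/4) = 19; numerator = -4(736/3465) - 3(86/77) = -14554/3465; a_4 = (-14554/3465)/(19) = -766/3465

r = 1; a_0 = 1; a_1 = -16/7; a_2 = 86/77; a_3 = 736/3465; a_4 = -766/3465


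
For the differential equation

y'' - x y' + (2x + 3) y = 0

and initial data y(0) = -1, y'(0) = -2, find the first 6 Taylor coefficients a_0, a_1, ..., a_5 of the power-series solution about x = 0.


Ansatz: y(x) = sum_{n>=0} a_n x^n, so y'(x) = sum_{n>=1} n a_n x^(n-1) and y''(x) = sum_{n>=2} n(n-1) a_n x^(n-2).
Substitute into P(x) y'' + Q(x) y' + R(x) y = 0 with P(x) = 1, Q(x) = -x, R(x) = 2x + 3, and match powers of x.
Initial conditions: a_0 = -1, a_1 = -2.
Setting the coefficient of each power of x to zero and solving order by order (substituting the coefficients already found):
  x^0: 2 a_2 + 3 a_0 = 0  ->  2 a_2 = -3 a_0 = 3  ->  a_2 = 3/2
  x^1: 6 a_3 + 2 a_1 + 2 a_0 = 0  ->  6 a_3 = -2 a_1 - 2 a_0 = 6  ->  a_3 = 1
  x^2: 12 a_4 + a_2 + 2 a_1 = 0  ->  12 a_4 = -a_2 - 2 a_1 = 5/2  ->  a_4 = 5/24
  x^3: 20 a_5 + 2 a_2 = 0  ->  20 a_5 = -2 a_2 = -3  ->  a_5 = -3/20
Truncated series: y(x) = -1 - 2 x + (3/2) x^2 + x^3 + (5/24) x^4 - (3/20) x^5 + O(x^6).

a_0 = -1; a_1 = -2; a_2 = 3/2; a_3 = 1; a_4 = 5/24; a_5 = -3/20


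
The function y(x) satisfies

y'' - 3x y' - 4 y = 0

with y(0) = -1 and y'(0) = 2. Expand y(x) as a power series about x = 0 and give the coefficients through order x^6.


Ansatz: y(x) = sum_{n>=0} a_n x^n, so y'(x) = sum_{n>=1} n a_n x^(n-1) and y''(x) = sum_{n>=2} n(n-1) a_n x^(n-2).
Substitute into P(x) y'' + Q(x) y' + R(x) y = 0 with P(x) = 1, Q(x) = -3x, R(x) = -4, and match powers of x.
Initial conditions: a_0 = -1, a_1 = 2.
Setting the coefficient of each power of x to zero and solving order by order (substituting the coefficients already found):
  x^0: 2 a_2 - 4 a_0 = 0  ->  2 a_2 = 4 a_0 = -4  ->  a_2 = -2
  x^1: 6 a_3 - 7 a_1 = 0  ->  6 a_3 = 7 a_1 = 14  ->  a_3 = 7/3
  x^2: 12 a_4 - 10 a_2 = 0  ->  12 a_4 = 10 a_2 = -20  ->  a_4 = -5/3
  x^3: 20 a_5 - 13 a_3 = 0  ->  20 a_5 = 13 a_3 = 91/3  ->  a_5 = 91/60
  x^4: 30 a_6 - 16 a_4 = 0  ->  30 a_6 = 16 a_4 = -80/3  ->  a_6 = -8/9
Truncated series: y(x) = -1 + 2 x - 2 x^2 + (7/3) x^3 - (5/3) x^4 + (91/60) x^5 - (8/9) x^6 + O(x^7).

a_0 = -1; a_1 = 2; a_2 = -2; a_3 = 7/3; a_4 = -5/3; a_5 = 91/60; a_6 = -8/9


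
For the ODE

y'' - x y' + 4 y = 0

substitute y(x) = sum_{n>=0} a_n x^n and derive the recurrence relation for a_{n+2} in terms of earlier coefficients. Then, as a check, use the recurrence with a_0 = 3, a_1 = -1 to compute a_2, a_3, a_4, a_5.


Substitute y = sum_n a_n x^n.
y''(x) has coefficient (n+2)(n+1) a_{n+2} at x^n;
-x y'(x) has coefficient -n a_n at x^n (shift);
4 y(x) has coefficient 4 a_n at x^n.
Matching x^n: (n+2)(n+1) a_{n+2} + (-n + 4) a_n = 0.
Thus a_{n+2} = (n - 4) / ((n+1)(n+2)) * a_n.

Check with a_0 = 3, a_1 = -1 (apply the recurrence for n = 0, 1, 2, 3): a_0 = 3, a_1 = -1, a_2 = -6, a_3 = 1/2, a_4 = 1, a_5 = -1/40.

a_(n+2) = (n - 4) / ((n+1)(n+2)) * a_n; check: a_0 = 3, a_1 = -1, a_2 = -6, a_3 = 1/2, a_4 = 1, a_5 = -1/40


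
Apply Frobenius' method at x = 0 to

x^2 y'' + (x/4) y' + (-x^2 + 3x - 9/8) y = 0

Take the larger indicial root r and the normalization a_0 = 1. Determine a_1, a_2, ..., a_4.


Write in Frobenius form y'' + (p(x)/x) y' + (q(x)/x^2) y = 0:
  p(x) = 1/4,  q(x) = -x^2 + 3x - 9/8.
Indicial equation: r(r-1) + (1/4) r + (-9/8) = 0 -> roots r_1 = 3/2, r_2 = -3/4.
Take r = r_1 = 3/2. Let y(x) = x^r sum_{n>=0} a_n x^n with a_0 = 1.
Substitute y = x^r sum a_n x^n and match x^{r+n}. The recurrence is
  D(n) a_n + 3 a_{n-1} - 1 a_{n-2} = 0,  where D(n) = (r+n)(r+n-1) + (1/4)(r+n) + (-9/8).
  a_n = [-3 a_{n-1} + 1 a_{n-2}] / D(n).
Since the indicial polynomial factors as (r - r_1)(r - r_2), D(n) = (r_1 + n - r_1)(r_1 + n - r_2) = n(n + 9/4).
Evaluating step by step (a_0 = 1):
  n = 1: D(1) = 1(1 + 9/4) = 13/4; numerator = -3(1) = -3; a_1 = (-3)/(13/4) = -12/13
  n = 2: D(2) = 2(2 + 9/4) = 17/2; numerator = -3(-12/13) + 1(1) = 49/13; a_2 = (49/13)/(17/2) = 98/221
  n = 3: D(3) = 3(3 + 9/4) = 63/4; numerator = -3(98/221) + 1(-12/13) = -498/221; a_3 = (-498/221)/(63/4) = -664/4641
  n = 4: D(4) = 4(4 + 9/4) = 25; numerator = -3(-664/4641) + 1(98/221) = 1350/1547; a_4 = (1350/1547)/(25) = 54/1547

r = 3/2; a_0 = 1; a_1 = -12/13; a_2 = 98/221; a_3 = -664/4641; a_4 = 54/1547


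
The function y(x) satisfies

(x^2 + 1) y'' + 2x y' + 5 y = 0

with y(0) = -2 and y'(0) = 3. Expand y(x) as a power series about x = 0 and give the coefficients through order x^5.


Ansatz: y(x) = sum_{n>=0} a_n x^n, so y'(x) = sum_{n>=1} n a_n x^(n-1) and y''(x) = sum_{n>=2} n(n-1) a_n x^(n-2).
Substitute into P(x) y'' + Q(x) y' + R(x) y = 0 with P(x) = x^2 + 1, Q(x) = 2x, R(x) = 5, and match powers of x.
Initial conditions: a_0 = -2, a_1 = 3.
Setting the coefficient of each power of x to zero and solving order by order (substituting the coefficients already found):
  x^0: 2 a_2 + 5 a_0 = 0  ->  2 a_2 = -5 a_0 = 10  ->  a_2 = 5
  x^1: 6 a_3 + 7 a_1 = 0  ->  6 a_3 = -7 a_1 = -21  ->  a_3 = -7/2
  x^2: 12 a_4 + 11 a_2 = 0  ->  12 a_4 = -11 a_2 = -55  ->  a_4 = -55/12
  x^3: 20 a_5 + 17 a_3 = 0  ->  20 a_5 = -17 a_3 = 119/2  ->  a_5 = 119/40
Truncated series: y(x) = -2 + 3 x + 5 x^2 - (7/2) x^3 - (55/12) x^4 + (119/40) x^5 + O(x^6).

a_0 = -2; a_1 = 3; a_2 = 5; a_3 = -7/2; a_4 = -55/12; a_5 = 119/40


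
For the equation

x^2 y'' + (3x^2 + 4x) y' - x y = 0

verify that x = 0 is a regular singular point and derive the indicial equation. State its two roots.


Divide by x^2 to reach normal form y'' + P_1(x) y' + P_2(x) y = 0 with P_1(x) = 3 + 4/x and P_2(x) = -1/x.
x = 0 is a singular point because the y'-coefficient 3 + 4/x has a pole at x = 0 and the y-coefficient -1/x has a pole at x = 0.
It is a regular singular point because x P_1(x) = p(x) = 3x + 4 and x^2 P_2(x) = q(x) = -x are polynomials, hence analytic at x = 0.
p(0) = 4,  q(0) = 0.
Indicial equation: r(r-1) + p(0) r + q(0) = 0, i.e. r^2 + (p(0) - 1) r + q(0) = 0, i.e. r^2 + 3 r = 0.
Discriminant: (3)^2 - 4(0) = 9, so r = (-3 ± 3)/2.
Solving: r_1 = 0, r_2 = -3.

indicial: r^2 + 3 r = 0; roots r_1 = 0, r_2 = -3


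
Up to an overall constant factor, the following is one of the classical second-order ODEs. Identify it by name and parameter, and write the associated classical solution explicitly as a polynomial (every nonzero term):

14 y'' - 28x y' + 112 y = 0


All three coefficients share the factor 14; dividing through by 14 gives  y'' - 2x y' + 8 y = 0.
This matches the Hermite equation y'' - 2x y' + 2n y = 0 with 2n = 8, so n = 4; the polynomial solution is H_4(x).
With y = sum_k a_k x^k, matching x^k gives (k+2)(k+1) a_{k+2} = 2(k - n) a_k = 2(k - 4) a_k. The right side vanishes at k = 4, so the series with the parity of 4 terminates at degree 4.
Standard normalization: leading coefficient of H_n is 2^n, so a_4 = 2^4 = 16. Work downward with a_k = (k+1)(k+2) a_{k+2} / (2(k - n)):
  a_2 = (3)(4)(16) / (2(2 - 4)) = 192/(-4) = -48
  a_0 = (1)(2)(-48) / (2(0 - 4)) = -96/(-8) = 12
Hence H_4(x) = 16 x^4 - 48 x^2 + 12.

H_4(x); series = 16 x^4 - 48 x^2 + 12


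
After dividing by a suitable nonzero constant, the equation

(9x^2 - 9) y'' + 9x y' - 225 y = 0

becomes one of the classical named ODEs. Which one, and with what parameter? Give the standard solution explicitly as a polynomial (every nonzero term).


All three coefficients share the factor -9; dividing through by -9 gives  (1 - x^2) y'' - x y' + 25 y = 0.
This matches the Chebyshev equation (1 - x^2) y'' - x y' + n^2 y = 0 (note the -x y' term, not -2x y') with n^2 = 25, so n = 5; the polynomial solution is T_5(x).
With y = sum_k a_k x^k, matching x^k gives (k+2)(k+1) a_{k+2} = (k^2 - n^2) a_k = (k - 5)(k + 5) a_k. The right side vanishes at k = 5, so the series with the parity of 5 terminates at degree 5.
Standard normalization: leading coefficient of T_n is 2^(n-1), so a_5 = 2^4 = 16. Work downward with a_k = (k+1)(k+2) a_{k+2} / ((k - 5)(k + 5)):
  a_3 = (4)(5)(16) / ((3 - 5)(3 + 5)) = 320/(-16) = -20
  a_1 = (2)(3)(-20) / ((1 - 5)(1 + 5)) = -120/(-24) = 5
Hence T_5(x) = 16 x^5 - 20 x^3 + 5 x.

T_5(x); series = 16 x^5 - 20 x^3 + 5 x


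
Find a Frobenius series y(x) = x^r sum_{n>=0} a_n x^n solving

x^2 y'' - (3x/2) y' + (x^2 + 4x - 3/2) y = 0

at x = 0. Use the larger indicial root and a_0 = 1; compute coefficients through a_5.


Write in Frobenius form y'' + (p(x)/x) y' + (q(x)/x^2) y = 0:
  p(x) = -3/2,  q(x) = x^2 + 4x - 3/2.
Indicial equation: r(r-1) + (-3/2) r + (-3/2) = 0 -> roots r_1 = 3, r_2 = -1/2.
Take r = r_1 = 3. Let y(x) = x^r sum_{n>=0} a_n x^n with a_0 = 1.
Substitute y = x^r sum a_n x^n and match x^{r+n}. The recurrence is
  D(n) a_n + 4 a_{n-1} + 1 a_{n-2} = 0,  where D(n) = (r+n)(r+n-1) + (-3/2)(r+n) + (-3/2).
  a_n = [-4 a_{n-1} - 1 a_{n-2}] / D(n).
Since the indicial polynomial factors as (r - r_1)(r - r_2), D(n) = (r_1 + n - r_1)(r_1 + n - r_2) = n(n + 7/2).
Evaluating step by step (a_0 = 1):
  n = 1: D(1) = 1(1 + 7/2) = 9/2; numerator = -4(1) = -4; a_1 = (-4)/(9/2) = -8/9
  n = 2: D(2) = 2(2 + 7/2) = 11; numerator = -4(-8/9) - 1(1) = 23/9; a_2 = (23/9)/(11) = 23/99
  n = 3: D(3) = 3(3 + 7/2) = 39/2; numerator = -4(23/99) - 1(-8/9) = -4/99; a_3 = (-4/99)/(39/2) = -8/3861
  n = 4: D(4) = 4(4 + 7/2) = 30; numerator = -4(-8/3861) - 1(23/99) = -865/3861; a_4 = (-865/3861)/(30) = -173/23166
  n = 5: D(5) = 5(5 + 7/2) = 85/2; numerator = -4(-173/23166) - 1(-8/3861) = 370/11583; a_5 = (370/11583)/(85/2) = 148/196911

r = 3; a_0 = 1; a_1 = -8/9; a_2 = 23/99; a_3 = -8/3861; a_4 = -173/23166; a_5 = 148/196911


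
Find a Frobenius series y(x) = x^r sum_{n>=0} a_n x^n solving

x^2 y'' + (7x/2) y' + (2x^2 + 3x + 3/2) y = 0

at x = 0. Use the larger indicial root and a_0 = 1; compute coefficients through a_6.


Write in Frobenius form y'' + (p(x)/x) y' + (q(x)/x^2) y = 0:
  p(x) = 7/2,  q(x) = 2x^2 + 3x + 3/2.
Indicial equation: r(r-1) + (7/2) r + (3/2) = 0 -> roots r_1 = -1, r_2 = -3/2.
Take r = r_1 = -1. Let y(x) = x^r sum_{n>=0} a_n x^n with a_0 = 1.
Substitute y = x^r sum a_n x^n and match x^{r+n}. The recurrence is
  D(n) a_n + 3 a_{n-1} + 2 a_{n-2} = 0,  where D(n) = (r+n)(r+n-1) + (7/2)(r+n) + (3/2).
  a_n = [-3 a_{n-1} - 2 a_{n-2}] / D(n).
Since the indicial polynomial factors as (r - r_1)(r - r_2), D(n) = (r_1 + n - r_1)(r_1 + n - r_2) = n(n + 1/2).
Evaluating step by step (a_0 = 1):
  n = 1: D(1) = 1(1 + 1/2) = 3/2; numerator = -3(1) = -3; a_1 = (-3)/(3/2) = -2
  n = 2: D(2) = 2(2 + 1/2) = 5; numerator = -3(-2) - 2(1) = 4; a_2 = (4)/(5) = 4/5
  n = 3: D(3) = 3(3 + 1/2) = 21/2; numerator = -3(4/5) - 2(-2) = 8/5; a_3 = (8/5)/(21/2) = 16/105
  n = 4: D(4) = 4(4 + 1/2) = 18; numerator = -3(16/105) - 2(4/5) = -72/35; a_4 = (-72/35)/(18) = -4/35
  n = 5: D(5) = 5(5 + 1/2) = 55/2; numerator = -3(-4/35) - 2(16/105) = 4/105; a_5 = (4/105)/(55/2) = 8/5775
  n = 6: D(6) = 6(6 + 1/2) = 39; numerator = -3(8/5775) - 2(-4/35) = 432/1925; a_6 = (432/1925)/(39) = 144/25025

r = -1; a_0 = 1; a_1 = -2; a_2 = 4/5; a_3 = 16/105; a_4 = -4/35; a_5 = 8/5775; a_6 = 144/25025


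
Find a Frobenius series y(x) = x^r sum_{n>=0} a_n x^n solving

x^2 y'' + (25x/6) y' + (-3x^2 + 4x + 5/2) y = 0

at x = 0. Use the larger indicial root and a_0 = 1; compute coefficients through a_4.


Write in Frobenius form y'' + (p(x)/x) y' + (q(x)/x^2) y = 0:
  p(x) = 25/6,  q(x) = -3x^2 + 4x + 5/2.
Indicial equation: r(r-1) + (25/6) r + (5/2) = 0 -> roots r_1 = -3/2, r_2 = -5/3.
Take r = r_1 = -3/2. Let y(x) = x^r sum_{n>=0} a_n x^n with a_0 = 1.
Substitute y = x^r sum a_n x^n and match x^{r+n}. The recurrence is
  D(n) a_n + 4 a_{n-1} - 3 a_{n-2} = 0,  where D(n) = (r+n)(r+n-1) + (25/6)(r+n) + (5/2).
  a_n = [-4 a_{n-1} + 3 a_{n-2}] / D(n).
Since the indicial polynomial factors as (r - r_1)(r - r_2), D(n) = (r_1 + n - r_1)(r_1 + n - r_2) = n(n + 1/6).
Evaluating step by step (a_0 = 1):
  n = 1: D(1) = 1(1 + 1/6) = 7/6; numerator = -4(1) = -4; a_1 = (-4)/(7/6) = -24/7
  n = 2: D(2) = 2(2 + 1/6) = 13/3; numerator = -4(-24/7) + 3(1) = 117/7; a_2 = (117/7)/(13/3) = 27/7
  n = 3: D(3) = 3(3 + 1/6) = 19/2; numerator = -4(27/7) + 3(-24/7) = -180/7; a_3 = (-180/7)/(19/2) = -360/133
  n = 4: D(4) = 4(4 + 1/6) = 50/3; numerator = -4(-360/133) + 3(27/7) = 2979/133; a_4 = (2979/133)/(50/3) = 8937/6650

r = -3/2; a_0 = 1; a_1 = -24/7; a_2 = 27/7; a_3 = -360/133; a_4 = 8937/6650


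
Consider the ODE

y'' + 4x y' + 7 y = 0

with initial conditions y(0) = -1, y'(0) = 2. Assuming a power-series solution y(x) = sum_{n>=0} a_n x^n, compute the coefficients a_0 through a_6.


Ansatz: y(x) = sum_{n>=0} a_n x^n, so y'(x) = sum_{n>=1} n a_n x^(n-1) and y''(x) = sum_{n>=2} n(n-1) a_n x^(n-2).
Substitute into P(x) y'' + Q(x) y' + R(x) y = 0 with P(x) = 1, Q(x) = 4x, R(x) = 7, and match powers of x.
Initial conditions: a_0 = -1, a_1 = 2.
Setting the coefficient of each power of x to zero and solving order by order (substituting the coefficients already found):
  x^0: 2 a_2 + 7 a_0 = 0  ->  2 a_2 = -7 a_0 = 7  ->  a_2 = 7/2
  x^1: 6 a_3 + 11 a_1 = 0  ->  6 a_3 = -11 a_1 = -22  ->  a_3 = -11/3
  x^2: 12 a_4 + 15 a_2 = 0  ->  12 a_4 = -15 a_2 = -105/2  ->  a_4 = -35/8
  x^3: 20 a_5 + 19 a_3 = 0  ->  20 a_5 = -19 a_3 = 209/3  ->  a_5 = 209/60
  x^4: 30 a_6 + 23 a_4 = 0  ->  30 a_6 = -23 a_4 = 805/8  ->  a_6 = 161/48
Truncated series: y(x) = -1 + 2 x + (7/2) x^2 - (11/3) x^3 - (35/8) x^4 + (209/60) x^5 + (161/48) x^6 + O(x^7).

a_0 = -1; a_1 = 2; a_2 = 7/2; a_3 = -11/3; a_4 = -35/8; a_5 = 209/60; a_6 = 161/48


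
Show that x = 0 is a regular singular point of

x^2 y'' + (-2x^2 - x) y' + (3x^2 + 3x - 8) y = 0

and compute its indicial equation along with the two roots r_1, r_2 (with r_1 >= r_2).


Divide by x^2 to reach normal form y'' + P_1(x) y' + P_2(x) y = 0 with P_1(x) = -2 - 1/x and P_2(x) = 3 + 3/x - 8/x^2.
x = 0 is a singular point because the y'-coefficient -2 - 1/x has a pole at x = 0 and the y-coefficient 3 + 3/x - 8/x^2 has a pole at x = 0.
It is a regular singular point because x P_1(x) = p(x) = -2x - 1 and x^2 P_2(x) = q(x) = 3x^2 + 3x - 8 are polynomials, hence analytic at x = 0.
p(0) = -1,  q(0) = -8.
Indicial equation: r(r-1) + p(0) r + q(0) = 0, i.e. r^2 + (p(0) - 1) r + q(0) = 0, i.e. r^2 - 2 r - 8 = 0.
Discriminant: (-2)^2 - 4(-8) = 36, so r = (2 ± 6)/2.
Solving: r_1 = 4, r_2 = -2.

indicial: r^2 - 2 r - 8 = 0; roots r_1 = 4, r_2 = -2


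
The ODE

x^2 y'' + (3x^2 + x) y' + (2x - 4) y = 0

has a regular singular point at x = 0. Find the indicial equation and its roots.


Divide by x^2 to reach normal form y'' + P_1(x) y' + P_2(x) y = 0 with P_1(x) = 3 + 1/x and P_2(x) = 2/x - 4/x^2.
x = 0 is a singular point because the y'-coefficient 3 + 1/x has a pole at x = 0 and the y-coefficient 2/x - 4/x^2 has a pole at x = 0.
It is a regular singular point because x P_1(x) = p(x) = 3x + 1 and x^2 P_2(x) = q(x) = 2x - 4 are polynomials, hence analytic at x = 0.
p(0) = 1,  q(0) = -4.
Indicial equation: r(r-1) + p(0) r + q(0) = 0, i.e. r^2 + (p(0) - 1) r + q(0) = 0, i.e. r^2 - 4 = 0.
Discriminant: (0)^2 - 4(-4) = 16, so r = (0 ± 4)/2.
Solving: r_1 = 2, r_2 = -2.

indicial: r^2 - 4 = 0; roots r_1 = 2, r_2 = -2


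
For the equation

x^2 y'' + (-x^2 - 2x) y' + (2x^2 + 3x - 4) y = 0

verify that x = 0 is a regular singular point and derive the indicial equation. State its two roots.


Divide by x^2 to reach normal form y'' + P_1(x) y' + P_2(x) y = 0 with P_1(x) = -1 - 2/x and P_2(x) = 2 + 3/x - 4/x^2.
x = 0 is a singular point because the y'-coefficient -1 - 2/x has a pole at x = 0 and the y-coefficient 2 + 3/x - 4/x^2 has a pole at x = 0.
It is a regular singular point because x P_1(x) = p(x) = -x - 2 and x^2 P_2(x) = q(x) = 2x^2 + 3x - 4 are polynomials, hence analytic at x = 0.
p(0) = -2,  q(0) = -4.
Indicial equation: r(r-1) + p(0) r + q(0) = 0, i.e. r^2 + (p(0) - 1) r + q(0) = 0, i.e. r^2 - 3 r - 4 = 0.
Discriminant: (-3)^2 - 4(-4) = 25, so r = (3 ± 5)/2.
Solving: r_1 = 4, r_2 = -1.

indicial: r^2 - 3 r - 4 = 0; roots r_1 = 4, r_2 = -1


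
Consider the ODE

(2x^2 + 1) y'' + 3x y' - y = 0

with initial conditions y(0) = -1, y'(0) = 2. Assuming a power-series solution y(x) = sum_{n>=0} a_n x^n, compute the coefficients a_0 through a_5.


Ansatz: y(x) = sum_{n>=0} a_n x^n, so y'(x) = sum_{n>=1} n a_n x^(n-1) and y''(x) = sum_{n>=2} n(n-1) a_n x^(n-2).
Substitute into P(x) y'' + Q(x) y' + R(x) y = 0 with P(x) = 2x^2 + 1, Q(x) = 3x, R(x) = -1, and match powers of x.
Initial conditions: a_0 = -1, a_1 = 2.
Setting the coefficient of each power of x to zero and solving order by order (substituting the coefficients already found):
  x^0: 2 a_2 - a_0 = 0  ->  2 a_2 = a_0 = -1  ->  a_2 = -1/2
  x^1: 6 a_3 + 2 a_1 = 0  ->  6 a_3 = -2 a_1 = -4  ->  a_3 = -2/3
  x^2: 12 a_4 + 9 a_2 = 0  ->  12 a_4 = -9 a_2 = 9/2  ->  a_4 = 3/8
  x^3: 20 a_5 + 20 a_3 = 0  ->  20 a_5 = -20 a_3 = 40/3  ->  a_5 = 2/3
Truncated series: y(x) = -1 + 2 x - (1/2) x^2 - (2/3) x^3 + (3/8) x^4 + (2/3) x^5 + O(x^6).

a_0 = -1; a_1 = 2; a_2 = -1/2; a_3 = -2/3; a_4 = 3/8; a_5 = 2/3


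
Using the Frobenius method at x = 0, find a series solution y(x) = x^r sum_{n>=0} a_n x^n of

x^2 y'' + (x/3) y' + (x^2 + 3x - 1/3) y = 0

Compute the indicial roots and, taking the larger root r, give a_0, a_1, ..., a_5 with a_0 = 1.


Write in Frobenius form y'' + (p(x)/x) y' + (q(x)/x^2) y = 0:
  p(x) = 1/3,  q(x) = x^2 + 3x - 1/3.
Indicial equation: r(r-1) + (1/3) r + (-1/3) = 0 -> roots r_1 = 1, r_2 = -1/3.
Take r = r_1 = 1. Let y(x) = x^r sum_{n>=0} a_n x^n with a_0 = 1.
Substitute y = x^r sum a_n x^n and match x^{r+n}. The recurrence is
  D(n) a_n + 3 a_{n-1} + 1 a_{n-2} = 0,  where D(n) = (r+n)(r+n-1) + (1/3)(r+n) + (-1/3).
  a_n = [-3 a_{n-1} - 1 a_{n-2}] / D(n).
Since the indicial polynomial factors as (r - r_1)(r - r_2), D(n) = (r_1 + n - r_1)(r_1 + n - r_2) = n(n + 4/3).
Evaluating step by step (a_0 = 1):
  n = 1: D(1) = 1(1 + 4/3) = 7/3; numerator = -3(1) = -3; a_1 = (-3)/(7/3) = -9/7
  n = 2: D(2) = 2(2 + 4/3) = 20/3; numerator = -3(-9/7) - 1(1) = 20/7; a_2 = (20/7)/(20/3) = 3/7
  n = 3: D(3) = 3(3 + 4/3) = 13; numerator = -3(3/7) - 1(-9/7) = 0; a_3 = (0)/(13) = 0
  n = 4: D(4) = 4(4 + 4/3) = 64/3; numerator = -3(0) - 1(3/7) = -3/7; a_4 = (-3/7)/(64/3) = -9/448
  n = 5: D(5) = 5(5 + 4/3) = 95/3; numerator = -3(-9/448) - 1(0) = 27/448; a_5 = (27/448)/(95/3) = 81/42560

r = 1; a_0 = 1; a_1 = -9/7; a_2 = 3/7; a_3 = 0; a_4 = -9/448; a_5 = 81/42560


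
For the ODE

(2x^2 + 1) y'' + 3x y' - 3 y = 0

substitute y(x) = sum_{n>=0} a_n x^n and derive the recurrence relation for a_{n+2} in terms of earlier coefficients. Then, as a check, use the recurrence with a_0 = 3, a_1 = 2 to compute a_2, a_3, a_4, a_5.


Substitute y = sum_n a_n x^n.
(1 + 2 x^2) y'' contributes (n+2)(n+1) a_{n+2} + 2 n(n-1) a_n at x^n.
3 x y'(x) contributes 3 n a_n at x^n.
-3 y(x) contributes -3 a_n at x^n.
Matching x^n: (n+2)(n+1) a_{n+2} + (2 n(n-1) + 3 n - 3) a_n = 0.
Thus a_{n+2} = (-2 n(n-1) - 3 n + 3) / ((n+1)(n+2)) * a_n.

Check with a_0 = 3, a_1 = 2 (apply the recurrence for n = 0, 1, 2, 3): a_0 = 3, a_1 = 2, a_2 = 9/2, a_3 = 0, a_4 = -21/8, a_5 = 0.

a_(n+2) = (-2 n(n-1) - 3 n + 3) / ((n+1)(n+2)) * a_n; check: a_0 = 3, a_1 = 2, a_2 = 9/2, a_3 = 0, a_4 = -21/8, a_5 = 0


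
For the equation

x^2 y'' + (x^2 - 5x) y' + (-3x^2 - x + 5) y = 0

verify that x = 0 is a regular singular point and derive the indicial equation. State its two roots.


Divide by x^2 to reach normal form y'' + P_1(x) y' + P_2(x) y = 0 with P_1(x) = 1 - 5/x and P_2(x) = -3 - 1/x + 5/x^2.
x = 0 is a singular point because the y'-coefficient 1 - 5/x has a pole at x = 0 and the y-coefficient -3 - 1/x + 5/x^2 has a pole at x = 0.
It is a regular singular point because x P_1(x) = p(x) = x - 5 and x^2 P_2(x) = q(x) = -3x^2 - x + 5 are polynomials, hence analytic at x = 0.
p(0) = -5,  q(0) = 5.
Indicial equation: r(r-1) + p(0) r + q(0) = 0, i.e. r^2 + (p(0) - 1) r + q(0) = 0, i.e. r^2 - 6 r + 5 = 0.
Discriminant: (-6)^2 - 4(5) = 16, so r = (6 ± 4)/2.
Solving: r_1 = 5, r_2 = 1.

indicial: r^2 - 6 r + 5 = 0; roots r_1 = 5, r_2 = 1


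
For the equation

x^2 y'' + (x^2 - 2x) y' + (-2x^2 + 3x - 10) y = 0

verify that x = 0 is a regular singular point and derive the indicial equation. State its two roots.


Divide by x^2 to reach normal form y'' + P_1(x) y' + P_2(x) y = 0 with P_1(x) = 1 - 2/x and P_2(x) = -2 + 3/x - 10/x^2.
x = 0 is a singular point because the y'-coefficient 1 - 2/x has a pole at x = 0 and the y-coefficient -2 + 3/x - 10/x^2 has a pole at x = 0.
It is a regular singular point because x P_1(x) = p(x) = x - 2 and x^2 P_2(x) = q(x) = -2x^2 + 3x - 10 are polynomials, hence analytic at x = 0.
p(0) = -2,  q(0) = -10.
Indicial equation: r(r-1) + p(0) r + q(0) = 0, i.e. r^2 + (p(0) - 1) r + q(0) = 0, i.e. r^2 - 3 r - 10 = 0.
Discriminant: (-3)^2 - 4(-10) = 49, so r = (3 ± 7)/2.
Solving: r_1 = 5, r_2 = -2.

indicial: r^2 - 3 r - 10 = 0; roots r_1 = 5, r_2 = -2


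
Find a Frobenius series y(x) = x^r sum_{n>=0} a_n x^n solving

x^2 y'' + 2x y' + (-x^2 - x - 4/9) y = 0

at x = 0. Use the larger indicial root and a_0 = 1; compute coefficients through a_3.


Write in Frobenius form y'' + (p(x)/x) y' + (q(x)/x^2) y = 0:
  p(x) = 2,  q(x) = -x^2 - x - 4/9.
Indicial equation: r(r-1) + (2) r + (-4/9) = 0 -> roots r_1 = 1/3, r_2 = -4/3.
Take r = r_1 = 1/3. Let y(x) = x^r sum_{n>=0} a_n x^n with a_0 = 1.
Substitute y = x^r sum a_n x^n and match x^{r+n}. The recurrence is
  D(n) a_n - 1 a_{n-1} - 1 a_{n-2} = 0,  where D(n) = (r+n)(r+n-1) + (2)(r+n) + (-4/9).
  a_n = [1 a_{n-1} + 1 a_{n-2}] / D(n).
Since the indicial polynomial factors as (r - r_1)(r - r_2), D(n) = (r_1 + n - r_1)(r_1 + n - r_2) = n(n + 5/3).
Evaluating step by step (a_0 = 1):
  n = 1: D(1) = 1(1 + 5/3) = 8/3; numerator = 1(1) = 1; a_1 = (1)/(8/3) = 3/8
  n = 2: D(2) = 2(2 + 5/3) = 22/3; numerator = 1(3/8) + 1(1) = 11/8; a_2 = (11/8)/(22/3) = 3/16
  n = 3: D(3) = 3(3 + 5/3) = 14; numerator = 1(3/16) + 1(3/8) = 9/16; a_3 = (9/16)/(14) = 9/224

r = 1/3; a_0 = 1; a_1 = 3/8; a_2 = 3/16; a_3 = 9/224


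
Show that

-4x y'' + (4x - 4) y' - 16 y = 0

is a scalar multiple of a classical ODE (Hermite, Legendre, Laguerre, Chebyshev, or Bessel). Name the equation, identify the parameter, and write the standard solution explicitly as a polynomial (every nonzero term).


All three coefficients share the factor -4; dividing through by -4 gives  x y'' + (1 - x) y' + 4 y = 0.
This matches the Laguerre equation x y'' + (1 - x) y' + n y = 0 with n = 4; the polynomial solution is L_4(x).
With y = sum_k a_k x^k, matching x^k gives (k+1)k a_{k+1} + (k+1) a_{k+1} - k a_k + n a_k = 0, i.e. (k+1)^2 a_{k+1} = (k - n) a_k = (k - 4) a_k. The right side vanishes at k = 4, so the series terminates at degree 4.
Standard normalization L_n(0) = 1 gives a_0 = 1. Work upward with a_{k+1} = (k - 4) a_k / (k+1)^2:
  a_1 = (0 - 4)(1) / 1^2 = -4/1 = -4
  a_2 = (1 - 4)(-4) / 2^2 = 12/4 = 3
  a_3 = (2 - 4)(3) / 3^2 = -6/9 = -2/3
  a_4 = (3 - 4)(-2/3) / 4^2 = (2/3)/16 = 1/24
Hence L_4(x) = x^4/24 - 2 x^3/3 + 3 x^2 - 4 x + 1.

L_4(x); series = x^4/24 - 2 x^3/3 + 3 x^2 - 4 x + 1


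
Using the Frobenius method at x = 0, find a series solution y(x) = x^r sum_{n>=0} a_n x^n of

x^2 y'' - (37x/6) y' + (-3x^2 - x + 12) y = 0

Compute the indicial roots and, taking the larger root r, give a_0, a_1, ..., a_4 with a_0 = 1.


Write in Frobenius form y'' + (p(x)/x) y' + (q(x)/x^2) y = 0:
  p(x) = -37/6,  q(x) = -3x^2 - x + 12.
Indicial equation: r(r-1) + (-37/6) r + (12) = 0 -> roots r_1 = 9/2, r_2 = 8/3.
Take r = r_1 = 9/2. Let y(x) = x^r sum_{n>=0} a_n x^n with a_0 = 1.
Substitute y = x^r sum a_n x^n and match x^{r+n}. The recurrence is
  D(n) a_n - 1 a_{n-1} - 3 a_{n-2} = 0,  where D(n) = (r+n)(r+n-1) + (-37/6)(r+n) + (12).
  a_n = [1 a_{n-1} + 3 a_{n-2}] / D(n).
Since the indicial polynomial factors as (r - r_1)(r - r_2), D(n) = (r_1 + n - r_1)(r_1 + n - r_2) = n(n + 11/6).
Evaluating step by step (a_0 = 1):
  n = 1: D(1) = 1(1 + 11/6) = 17/6; numerator = 1(1) = 1; a_1 = (1)/(17/6) = 6/17
  n = 2: D(2) = 2(2 + 11/6) = 23/3; numerator = 1(6/17) + 3(1) = 57/17; a_2 = (57/17)/(23/3) = 171/391
  n = 3: D(3) = 3(3 + 11/6) = 29/2; numerator = 1(171/391) + 3(6/17) = 585/391; a_3 = (585/391)/(29/2) = 1170/11339
  n = 4: D(4) = 4(4 + 11/6) = 70/3; numerator = 1(1170/11339) + 3(171/391) = 16047/11339; a_4 = (16047/11339)/(70/3) = 48141/793730

r = 9/2; a_0 = 1; a_1 = 6/17; a_2 = 171/391; a_3 = 1170/11339; a_4 = 48141/793730


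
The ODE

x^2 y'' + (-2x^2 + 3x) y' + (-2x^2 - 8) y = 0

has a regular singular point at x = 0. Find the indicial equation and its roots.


Divide by x^2 to reach normal form y'' + P_1(x) y' + P_2(x) y = 0 with P_1(x) = -2 + 3/x and P_2(x) = -2 - 8/x^2.
x = 0 is a singular point because the y'-coefficient -2 + 3/x has a pole at x = 0 and the y-coefficient -2 - 8/x^2 has a pole at x = 0.
It is a regular singular point because x P_1(x) = p(x) = 3 - 2x and x^2 P_2(x) = q(x) = -2x^2 - 8 are polynomials, hence analytic at x = 0.
p(0) = 3,  q(0) = -8.
Indicial equation: r(r-1) + p(0) r + q(0) = 0, i.e. r^2 + (p(0) - 1) r + q(0) = 0, i.e. r^2 + 2 r - 8 = 0.
Discriminant: (2)^2 - 4(-8) = 36, so r = (-2 ± 6)/2.
Solving: r_1 = 2, r_2 = -4.

indicial: r^2 + 2 r - 8 = 0; roots r_1 = 2, r_2 = -4


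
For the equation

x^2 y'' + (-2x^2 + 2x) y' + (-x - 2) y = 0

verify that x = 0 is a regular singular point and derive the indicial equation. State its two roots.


Divide by x^2 to reach normal form y'' + P_1(x) y' + P_2(x) y = 0 with P_1(x) = -2 + 2/x and P_2(x) = -1/x - 2/x^2.
x = 0 is a singular point because the y'-coefficient -2 + 2/x has a pole at x = 0 and the y-coefficient -1/x - 2/x^2 has a pole at x = 0.
It is a regular singular point because x P_1(x) = p(x) = 2 - 2x and x^2 P_2(x) = q(x) = -x - 2 are polynomials, hence analytic at x = 0.
p(0) = 2,  q(0) = -2.
Indicial equation: r(r-1) + p(0) r + q(0) = 0, i.e. r^2 + (p(0) - 1) r + q(0) = 0, i.e. r^2 + 1 r - 2 = 0.
Discriminant: (1)^2 - 4(-2) = 9, so r = (-1 ± 3)/2.
Solving: r_1 = 1, r_2 = -2.

indicial: r^2 + 1 r - 2 = 0; roots r_1 = 1, r_2 = -2


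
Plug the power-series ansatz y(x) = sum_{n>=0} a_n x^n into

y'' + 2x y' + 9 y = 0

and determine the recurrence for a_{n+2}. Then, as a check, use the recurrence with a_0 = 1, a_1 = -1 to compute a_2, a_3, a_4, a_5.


Substitute y = sum_n a_n x^n.
y''(x) has coefficient (n+2)(n+1) a_{n+2} at x^n;
2 x y'(x) has coefficient 2 n a_n at x^n (shift);
9 y(x) has coefficient 9 a_n at x^n.
Matching x^n: (n+2)(n+1) a_{n+2} + (2n + 9) a_n = 0.
Thus a_{n+2} = (-2n - 9) / ((n+1)(n+2)) * a_n.

Check with a_0 = 1, a_1 = -1 (apply the recurrence for n = 0, 1, 2, 3): a_0 = 1, a_1 = -1, a_2 = -9/2, a_3 = 11/6, a_4 = 39/8, a_5 = -11/8.

a_(n+2) = (-2n - 9) / ((n+1)(n+2)) * a_n; check: a_0 = 1, a_1 = -1, a_2 = -9/2, a_3 = 11/6, a_4 = 39/8, a_5 = -11/8


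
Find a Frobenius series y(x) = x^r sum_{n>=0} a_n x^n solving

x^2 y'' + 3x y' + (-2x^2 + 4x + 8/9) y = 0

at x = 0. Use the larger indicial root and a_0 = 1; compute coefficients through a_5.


Write in Frobenius form y'' + (p(x)/x) y' + (q(x)/x^2) y = 0:
  p(x) = 3,  q(x) = -2x^2 + 4x + 8/9.
Indicial equation: r(r-1) + (3) r + (8/9) = 0 -> roots r_1 = -2/3, r_2 = -4/3.
Take r = r_1 = -2/3. Let y(x) = x^r sum_{n>=0} a_n x^n with a_0 = 1.
Substitute y = x^r sum a_n x^n and match x^{r+n}. The recurrence is
  D(n) a_n + 4 a_{n-1} - 2 a_{n-2} = 0,  where D(n) = (r+n)(r+n-1) + (3)(r+n) + (8/9).
  a_n = [-4 a_{n-1} + 2 a_{n-2}] / D(n).
Since the indicial polynomial factors as (r - r_1)(r - r_2), D(n) = (r_1 + n - r_1)(r_1 + n - r_2) = n(n + 2/3).
Evaluating step by step (a_0 = 1):
  n = 1: D(1) = 1(1 + 2/3) = 5/3; numerator = -4(1) = -4; a_1 = (-4)/(5/3) = -12/5
  n = 2: D(2) = 2(2 + 2/3) = 16/3; numerator = -4(-12/5) + 2(1) = 58/5; a_2 = (58/5)/(16/3) = 87/40
  n = 3: D(3) = 3(3 + 2/3) = 11; numerator = -4(87/40) + 2(-12/5) = -27/2; a_3 = (-27/2)/(11) = -27/22
  n = 4: D(4) = 4(4 + 2/3) = 56/3; numerator = -4(-27/22) + 2(87/40) = 2037/220; a_4 = (2037/220)/(56/3) = 873/1760
  n = 5: D(5) = 5(5 + 2/3) = 85/3; numerator = -4(873/1760) + 2(-27/22) = -1953/440; a_5 = (-1953/440)/(85/3) = -5859/37400

r = -2/3; a_0 = 1; a_1 = -12/5; a_2 = 87/40; a_3 = -27/22; a_4 = 873/1760; a_5 = -5859/37400


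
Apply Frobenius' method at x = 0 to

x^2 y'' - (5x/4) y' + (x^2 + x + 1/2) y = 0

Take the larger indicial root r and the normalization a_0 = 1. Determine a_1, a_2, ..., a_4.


Write in Frobenius form y'' + (p(x)/x) y' + (q(x)/x^2) y = 0:
  p(x) = -5/4,  q(x) = x^2 + x + 1/2.
Indicial equation: r(r-1) + (-5/4) r + (1/2) = 0 -> roots r_1 = 2, r_2 = 1/4.
Take r = r_1 = 2. Let y(x) = x^r sum_{n>=0} a_n x^n with a_0 = 1.
Substitute y = x^r sum a_n x^n and match x^{r+n}. The recurrence is
  D(n) a_n + 1 a_{n-1} + 1 a_{n-2} = 0,  where D(n) = (r+n)(r+n-1) + (-5/4)(r+n) + (1/2).
  a_n = [-1 a_{n-1} - 1 a_{n-2}] / D(n).
Since the indicial polynomial factors as (r - r_1)(r - r_2), D(n) = (r_1 + n - r_1)(r_1 + n - r_2) = n(n + 7/4).
Evaluating step by step (a_0 = 1):
  n = 1: D(1) = 1(1 + 7/4) = 11/4; numerator = -1(1) = -1; a_1 = (-1)/(11/4) = -4/11
  n = 2: D(2) = 2(2 + 7/4) = 15/2; numerator = -1(-4/11) - 1(1) = -7/11; a_2 = (-7/11)/(15/2) = -14/165
  n = 3: D(3) = 3(3 + 7/4) = 57/4; numerator = -1(-14/165) - 1(-4/11) = 74/165; a_3 = (74/165)/(57/4) = 296/9405
  n = 4: D(4) = 4(4 + 7/4) = 23; numerator = -1(296/9405) - 1(-14/165) = 502/9405; a_4 = (502/9405)/(23) = 502/216315

r = 2; a_0 = 1; a_1 = -4/11; a_2 = -14/165; a_3 = 296/9405; a_4 = 502/216315


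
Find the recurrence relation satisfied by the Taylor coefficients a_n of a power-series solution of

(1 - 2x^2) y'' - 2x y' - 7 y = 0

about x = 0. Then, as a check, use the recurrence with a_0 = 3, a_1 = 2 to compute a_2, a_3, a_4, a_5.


Substitute y = sum_n a_n x^n.
(1 - 2 x^2) y'' contributes (n+2)(n+1) a_{n+2} - 2 n(n-1) a_n at x^n.
-2 x y'(x) contributes -2 n a_n at x^n.
-7 y(x) contributes -7 a_n at x^n.
Matching x^n: (n+2)(n+1) a_{n+2} + (-2 n(n-1) - 2 n - 7) a_n = 0.
Thus a_{n+2} = (2 n(n-1) + 2 n + 7) / ((n+1)(n+2)) * a_n.

Check with a_0 = 3, a_1 = 2 (apply the recurrence for n = 0, 1, 2, 3): a_0 = 3, a_1 = 2, a_2 = 21/2, a_3 = 3, a_4 = 105/8, a_5 = 15/4.

a_(n+2) = (2 n(n-1) + 2 n + 7) / ((n+1)(n+2)) * a_n; check: a_0 = 3, a_1 = 2, a_2 = 21/2, a_3 = 3, a_4 = 105/8, a_5 = 15/4


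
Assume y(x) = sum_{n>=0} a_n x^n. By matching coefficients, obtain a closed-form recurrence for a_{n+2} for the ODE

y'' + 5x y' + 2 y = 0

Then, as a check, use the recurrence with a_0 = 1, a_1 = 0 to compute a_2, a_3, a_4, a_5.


Substitute y = sum_n a_n x^n.
y''(x) has coefficient (n+2)(n+1) a_{n+2} at x^n;
5 x y'(x) has coefficient 5 n a_n at x^n (shift);
2 y(x) has coefficient 2 a_n at x^n.
Matching x^n: (n+2)(n+1) a_{n+2} + (5n + 2) a_n = 0.
Thus a_{n+2} = (-5n - 2) / ((n+1)(n+2)) * a_n.

Check with a_0 = 1, a_1 = 0 (apply the recurrence for n = 0, 1, 2, 3): a_0 = 1, a_1 = 0, a_2 = -1, a_3 = 0, a_4 = 1, a_5 = 0.

a_(n+2) = (-5n - 2) / ((n+1)(n+2)) * a_n; check: a_0 = 1, a_1 = 0, a_2 = -1, a_3 = 0, a_4 = 1, a_5 = 0


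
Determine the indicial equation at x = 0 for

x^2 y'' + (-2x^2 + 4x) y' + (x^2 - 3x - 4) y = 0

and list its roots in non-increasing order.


Divide by x^2 to reach normal form y'' + P_1(x) y' + P_2(x) y = 0 with P_1(x) = -2 + 4/x and P_2(x) = 1 - 3/x - 4/x^2.
x = 0 is a singular point because the y'-coefficient -2 + 4/x has a pole at x = 0 and the y-coefficient 1 - 3/x - 4/x^2 has a pole at x = 0.
It is a regular singular point because x P_1(x) = p(x) = 4 - 2x and x^2 P_2(x) = q(x) = x^2 - 3x - 4 are polynomials, hence analytic at x = 0.
p(0) = 4,  q(0) = -4.
Indicial equation: r(r-1) + p(0) r + q(0) = 0, i.e. r^2 + (p(0) - 1) r + q(0) = 0, i.e. r^2 + 3 r - 4 = 0.
Discriminant: (3)^2 - 4(-4) = 25, so r = (-3 ± 5)/2.
Solving: r_1 = 1, r_2 = -4.

indicial: r^2 + 3 r - 4 = 0; roots r_1 = 1, r_2 = -4


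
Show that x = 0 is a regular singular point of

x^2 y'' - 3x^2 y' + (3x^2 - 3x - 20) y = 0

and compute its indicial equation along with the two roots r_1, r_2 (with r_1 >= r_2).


Divide by x^2 to reach normal form y'' + P_1(x) y' + P_2(x) y = 0 with P_1(x) = -3 and P_2(x) = 3 - 3/x - 20/x^2.
x = 0 is a singular point because the y-coefficient 3 - 3/x - 20/x^2 has a pole at x = 0.
It is a regular singular point because x P_1(x) = p(x) = -3x and x^2 P_2(x) = q(x) = 3x^2 - 3x - 20 are polynomials, hence analytic at x = 0.
p(0) = 0,  q(0) = -20.
Indicial equation: r(r-1) + p(0) r + q(0) = 0, i.e. r^2 + (p(0) - 1) r + q(0) = 0, i.e. r^2 - 1 r - 20 = 0.
Discriminant: (-1)^2 - 4(-20) = 81, so r = (1 ± 9)/2.
Solving: r_1 = 5, r_2 = -4.

indicial: r^2 - 1 r - 20 = 0; roots r_1 = 5, r_2 = -4


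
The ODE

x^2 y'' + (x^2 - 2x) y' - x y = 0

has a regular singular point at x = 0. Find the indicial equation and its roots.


Divide by x^2 to reach normal form y'' + P_1(x) y' + P_2(x) y = 0 with P_1(x) = 1 - 2/x and P_2(x) = -1/x.
x = 0 is a singular point because the y'-coefficient 1 - 2/x has a pole at x = 0 and the y-coefficient -1/x has a pole at x = 0.
It is a regular singular point because x P_1(x) = p(x) = x - 2 and x^2 P_2(x) = q(x) = -x are polynomials, hence analytic at x = 0.
p(0) = -2,  q(0) = 0.
Indicial equation: r(r-1) + p(0) r + q(0) = 0, i.e. r^2 + (p(0) - 1) r + q(0) = 0, i.e. r^2 - 3 r = 0.
Discriminant: (-3)^2 - 4(0) = 9, so r = (3 ± 3)/2.
Solving: r_1 = 3, r_2 = 0.

indicial: r^2 - 3 r = 0; roots r_1 = 3, r_2 = 0
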